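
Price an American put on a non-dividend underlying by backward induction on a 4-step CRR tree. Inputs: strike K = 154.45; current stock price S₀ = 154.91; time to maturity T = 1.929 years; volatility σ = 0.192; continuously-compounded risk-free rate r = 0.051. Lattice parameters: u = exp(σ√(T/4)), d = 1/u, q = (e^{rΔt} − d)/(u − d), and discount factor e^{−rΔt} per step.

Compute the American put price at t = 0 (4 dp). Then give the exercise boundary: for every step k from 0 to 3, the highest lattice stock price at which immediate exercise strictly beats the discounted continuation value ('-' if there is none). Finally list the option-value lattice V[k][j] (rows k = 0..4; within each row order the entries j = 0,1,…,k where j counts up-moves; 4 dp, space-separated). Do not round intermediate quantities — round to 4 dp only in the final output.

price = 10.4077
boundary = - - 118.6501 135.5732
tree:
10.4077
19.8042 3.4821
35.7999 8.1074 0.0000
50.6106 18.8768 0.0000 0.0000
63.5725 35.7999 0.0000 0.0000 0.0000

Δt=0.48225, u=1.14263, d=0.87517, q=0.55981, disc=e^(-rΔt)=0.97571
k=4 terminal: V=max(K-S,0) → 63.5725 35.7999 0.0000 0.0000 0.0000
k=3: j=0 S=103.8394 intr=50.6106 cont=46.8583 V=50.6106[EX]; j=1 S=135.5732 intr=18.8768 cont=15.3758 V=18.8768[EX]; j=2 S=177.0049 intr=0.0000 cont=0.0000 V=0.0000[hold]; j=3 S=231.0983 intr=0.0000 cont=0.0000 V=0.0000[hold]  S*(3)=135.5732
k=2: j=0 S=118.6501 intr=35.7999 cont=32.0476 V=35.7999[EX]; j=1 S=154.9100 intr=0.0000 cont=8.1074 V=8.1074[hold]; j=2 S=202.2511 intr=0.0000 cont=0.0000 V=0.0000[hold]  S*(2)=118.6501
k=1: j=0 S=135.5732 intr=18.8768 cont=19.8042 V=19.8042[hold]; j=1 S=177.0049 intr=0.0000 cont=3.4821 V=3.4821[hold]  S*(1)=-
k=0: j=0 S=154.9100 intr=0.0000 cont=10.4077 V=10.4077[hold]  S*(0)=-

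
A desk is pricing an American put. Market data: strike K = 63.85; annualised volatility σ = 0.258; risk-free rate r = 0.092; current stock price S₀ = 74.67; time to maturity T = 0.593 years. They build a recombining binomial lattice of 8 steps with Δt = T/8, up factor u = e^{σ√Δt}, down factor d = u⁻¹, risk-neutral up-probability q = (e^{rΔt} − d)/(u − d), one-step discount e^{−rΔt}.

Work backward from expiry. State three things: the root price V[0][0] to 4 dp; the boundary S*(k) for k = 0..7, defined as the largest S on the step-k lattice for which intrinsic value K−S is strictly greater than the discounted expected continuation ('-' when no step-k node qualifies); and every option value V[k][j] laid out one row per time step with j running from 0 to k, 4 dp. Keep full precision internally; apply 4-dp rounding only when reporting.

Δt=0.07412  u=1.07277  d=0.93217  q=0.53111  discount=0.99320
step 8 (expiry): payoffs max(K−S,0) = 21.2806 14.8597 7.4704 0.0000 0.0000 0.0000 0.0000 0.0000 0.0000
step 7: (k=7,j=0): S=45.6671, (K−S)⁺=18.1829, hold=17.7489 ⇒ V=18.1829 exercise | (k=7,j=1): S=52.5552, (K−S)⁺=11.2948, hold=10.8608 ⇒ V=11.2948 exercise | (k=7,j=2): S=60.4822, (K−S)⁺=3.3678, hold=3.4790 ⇒ V=3.4790 continue | (k=7,j=3): S=69.6049, (K−S)⁺=0.0000, hold=0.0000 ⇒ V=0.0000 continue | (k=7,j=4): S=80.1036, (K−S)⁺=0.0000, hold=0.0000 ⇒ V=0.0000 continue | (k=7,j=5): S=92.1859, (K−S)⁺=0.0000, hold=0.0000 ⇒ V=0.0000 continue | (k=7,j=6): S=106.0905, (K−S)⁺=0.0000, hold=0.0000 ⇒ V=0.0000 continue | (k=7,j=7): S=122.0924, (K−S)⁺=0.0000, hold=0.0000 ⇒ V=0.0000 continue  boundary S*=52.5552
step 6: (k=6,j=0): S=48.9903, (K−S)⁺=14.8597, hold=14.4258 ⇒ V=14.8597 exercise | (k=6,j=1): S=56.3796, (K−S)⁺=7.4704, hold=7.0951 ⇒ V=7.4704 exercise | (k=6,j=2): S=64.8835, (K−S)⁺=0.0000, hold=1.6201 ⇒ V=1.6201 continue | (k=6,j=3): S=74.6700, (K−S)⁺=0.0000, hold=0.0000 ⇒ V=0.0000 continue | (k=6,j=4): S=85.9327, (K−S)⁺=0.0000, hold=0.0000 ⇒ V=0.0000 continue | (k=6,j=5): S=98.8941, (K−S)⁺=0.0000, hold=0.0000 ⇒ V=0.0000 continue | (k=6,j=6): S=113.8106, (K−S)⁺=0.0000, hold=0.0000 ⇒ V=0.0000 continue  boundary S*=56.3796
step 5: (k=5,j=0): S=52.5552, (K−S)⁺=11.2948, hold=10.8608 ⇒ V=11.2948 exercise | (k=5,j=1): S=60.4822, (K−S)⁺=3.3678, hold=4.3336 ⇒ V=4.3336 continue | (k=5,j=2): S=69.6049, (K−S)⁺=0.0000, hold=0.7545 ⇒ V=0.7545 continue | (k=5,j=3): S=80.1036, (K−S)⁺=0.0000, hold=0.0000 ⇒ V=0.0000 continue | (k=5,j=4): S=92.1859, (K−S)⁺=0.0000, hold=0.0000 ⇒ V=0.0000 continue | (k=5,j=5): S=106.0905, (K−S)⁺=0.0000, hold=0.0000 ⇒ V=0.0000 continue  boundary S*=52.5552
step 4: (k=4,j=0): S=56.3796, (K−S)⁺=7.4704, hold=7.5460 ⇒ V=7.5460 continue | (k=4,j=1): S=64.8835, (K−S)⁺=0.0000, hold=2.4162 ⇒ V=2.4162 continue | (k=4,j=2): S=74.6700, (K−S)⁺=0.0000, hold=0.3514 ⇒ V=0.3514 continue | (k=4,j=3): S=85.9327, (K−S)⁺=0.0000, hold=0.0000 ⇒ V=0.0000 continue | (k=4,j=4): S=98.8941, (K−S)⁺=0.0000, hold=0.0000 ⇒ V=0.0000 continue  boundary S*=-
step 3: (k=3,j=0): S=60.4822, (K−S)⁺=3.3678, hold=4.7887 ⇒ V=4.7887 continue | (k=3,j=1): S=69.6049, (K−S)⁺=0.0000, hold=1.3105 ⇒ V=1.3105 continue | (k=3,j=2): S=80.1036, (K−S)⁺=0.0000, hold=0.1636 ⇒ V=0.1636 continue | (k=3,j=3): S=92.1859, (K−S)⁺=0.0000, hold=0.0000 ⇒ V=0.0000 continue  boundary S*=-
step 2: (k=2,j=0): S=64.8835, (K−S)⁺=0.0000, hold=2.9214 ⇒ V=2.9214 continue | (k=2,j=1): S=74.6700, (K−S)⁺=0.0000, hold=0.6966 ⇒ V=0.6966 continue | (k=2,j=2): S=85.9327, (K−S)⁺=0.0000, hold=0.0762 ⇒ V=0.0762 continue  boundary S*=-
step 1: (k=1,j=0): S=69.6049, (K−S)⁺=0.0000, hold=1.7280 ⇒ V=1.7280 continue | (k=1,j=1): S=80.1036, (K−S)⁺=0.0000, hold=0.3646 ⇒ V=0.3646 continue  boundary S*=-
step 0: (k=0,j=0): S=74.6700, (K−S)⁺=0.0000, hold=0.9971 ⇒ V=0.9971 continue  boundary S*=-

price = 0.9971
boundary = - - - - - 52.5552 56.3796 52.5552
tree:
0.9971
1.7280 0.3646
2.9214 0.6966 0.0762
4.7887 1.3105 0.1636 0.0000
7.5460 2.4162 0.3514 0.0000 0.0000
11.2948 4.3336 0.7545 0.0000 0.0000 0.0000
14.8597 7.4704 1.6201 0.0000 0.0000 0.0000 0.0000
18.1829 11.2948 3.4790 0.0000 0.0000 0.0000 0.0000 0.0000
21.2806 14.8597 7.4704 0.0000 0.0000 0.0000 0.0000 0.0000 0.0000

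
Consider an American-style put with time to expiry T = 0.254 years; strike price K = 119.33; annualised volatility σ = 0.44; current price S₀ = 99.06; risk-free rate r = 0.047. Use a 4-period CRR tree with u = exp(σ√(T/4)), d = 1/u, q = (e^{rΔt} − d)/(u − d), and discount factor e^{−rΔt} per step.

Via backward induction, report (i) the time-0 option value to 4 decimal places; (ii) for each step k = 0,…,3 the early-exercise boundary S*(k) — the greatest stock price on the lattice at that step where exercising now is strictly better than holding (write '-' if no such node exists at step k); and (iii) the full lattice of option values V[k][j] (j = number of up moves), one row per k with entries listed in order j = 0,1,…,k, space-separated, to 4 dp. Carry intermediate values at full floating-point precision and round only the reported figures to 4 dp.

price = 22.1267
boundary = - 88.6636 79.3583 88.6636
tree:
22.1267
30.6664 13.2224
39.9717 20.7561 5.3283
48.3004 30.6664 10.3926 0.0000
55.7550 39.9717 20.2700 0.0000 0.0000

params: Δt=0.06350 u=1.11726 d=0.89505 q=0.48576 e^(-rΔt)=0.99702
t_4 payoffs: 55.7550 39.9717 20.2700 0.0000 0.0000
t_3: node(3,0) S=71.0296 payoff=48.3004 vs cont=47.9448 → 48.3004 [stop]  node(3,1) S=88.6636 payoff=30.6664 vs cont=30.3108 → 30.6664 [stop]  node(3,2) S=110.6755 payoff=8.6545 vs cont=10.3926 → 10.3926 [wait]  node(3,3) S=138.1521 payoff=0.0000 vs cont=0.0000 → 0.0000 [wait]  ⇒ S*(3)=88.6636
t_2: node(2,0) S=79.3583 payoff=39.9717 vs cont=39.6161 → 39.9717 [stop]  node(2,1) S=99.0600 payoff=20.2700 vs cont=20.7561 → 20.7561 [wait]  node(2,2) S=123.6529 payoff=0.0000 vs cont=5.3283 → 5.3283 [wait]  ⇒ S*(2)=79.3583
t_1: node(1,0) S=88.6636 payoff=30.6664 vs cont=30.5463 → 30.6664 [stop]  node(1,1) S=110.6755 payoff=8.6545 vs cont=13.2224 → 13.2224 [wait]  ⇒ S*(1)=88.6636
t_0: node(0,0) S=99.0600 payoff=20.2700 vs cont=22.1267 → 22.1267 [wait]  ⇒ S*(0)=-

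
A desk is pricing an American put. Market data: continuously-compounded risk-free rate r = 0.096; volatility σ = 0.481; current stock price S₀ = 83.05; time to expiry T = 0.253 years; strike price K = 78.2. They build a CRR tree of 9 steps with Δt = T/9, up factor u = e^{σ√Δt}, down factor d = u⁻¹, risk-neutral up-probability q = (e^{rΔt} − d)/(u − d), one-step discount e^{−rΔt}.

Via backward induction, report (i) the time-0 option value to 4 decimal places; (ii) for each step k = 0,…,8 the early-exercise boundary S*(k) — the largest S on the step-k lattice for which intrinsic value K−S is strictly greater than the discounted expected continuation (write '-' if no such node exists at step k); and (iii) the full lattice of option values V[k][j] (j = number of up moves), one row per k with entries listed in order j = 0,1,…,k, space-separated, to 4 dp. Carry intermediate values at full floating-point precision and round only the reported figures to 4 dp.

price = 4.9115
boundary = - - - - 60.1510 55.4905 60.1510 65.2029 70.6791
tree:
4.9115
7.1195 2.6999
10.0383 4.1992 1.1946
13.7087 6.3720 2.0193 0.3651
18.0490 9.3834 3.3540 0.6773 0.0505
22.7095 13.3160 5.4477 1.2497 0.1007 0.0000
27.0089 18.0490 8.5904 2.2914 0.2005 0.0000 0.0000
30.9752 22.7095 12.9971 4.1699 0.3994 0.0000 0.0000 0.0000
34.6342 27.0089 18.0490 7.5209 0.7956 0.0000 0.0000 0.0000 0.0000
38.0097 30.9752 22.7095 12.9971 1.5847 0.0000 0.0000 0.0000 0.0000 0.0000

Δt=0.02811  u=1.08399  d=0.92252  q=0.49659  discount=0.99730
step 9 (expiry): payoffs max(K−S,0) = 38.0097 30.9752 22.7095 12.9971 1.5847 0.0000 0.0000 0.0000 0.0000 0.0000
step 8: (k=8,j=0): S=43.5658, (K−S)⁺=34.6342, hold=34.4234 ⇒ V=34.6342 exercise | (k=8,j=1): S=51.1911, (K−S)⁺=27.0089, hold=26.7982 ⇒ V=27.0089 exercise | (k=8,j=2): S=60.1510, (K−S)⁺=18.0490, hold=17.8383 ⇒ V=18.0490 exercise | (k=8,j=3): S=70.6791, (K−S)⁺=7.5209, hold=7.3101 ⇒ V=7.5209 exercise | (k=8,j=4): S=83.0500, (K−S)⁺=0.0000, hold=0.7956 ⇒ V=0.7956 continue | (k=8,j=5): S=97.5861, (K−S)⁺=0.0000, hold=0.0000 ⇒ V=0.0000 continue | (k=8,j=6): S=114.6665, (K−S)⁺=0.0000, hold=0.0000 ⇒ V=0.0000 continue | (k=8,j=7): S=134.7364, (K−S)⁺=0.0000, hold=0.0000 ⇒ V=0.0000 continue | (k=8,j=8): S=158.3191, (K−S)⁺=0.0000, hold=0.0000 ⇒ V=0.0000 continue  boundary S*=70.6791
step 7: (k=7,j=0): S=47.2248, (K−S)⁺=30.9752, hold=30.7644 ⇒ V=30.9752 exercise | (k=7,j=1): S=55.4905, (K−S)⁺=22.7095, hold=22.4988 ⇒ V=22.7095 exercise | (k=7,j=2): S=65.2029, (K−S)⁺=12.9971, hold=12.7863 ⇒ V=12.9971 exercise | (k=7,j=3): S=76.6153, (K−S)⁺=1.5847, hold=4.1699 ⇒ V=4.1699 continue | (k=7,j=4): S=90.0251, (K−S)⁺=0.0000, hold=0.3994 ⇒ V=0.3994 continue | (k=7,j=5): S=105.7821, (K−S)⁺=0.0000, hold=0.0000 ⇒ V=0.0000 continue | (k=7,j=6): S=124.2970, (K−S)⁺=0.0000, hold=0.0000 ⇒ V=0.0000 continue | (k=7,j=7): S=146.0525, (K−S)⁺=0.0000, hold=0.0000 ⇒ V=0.0000 continue  boundary S*=65.2029
step 6: (k=6,j=0): S=51.1911, (K−S)⁺=27.0089, hold=26.7982 ⇒ V=27.0089 exercise | (k=6,j=1): S=60.1510, (K−S)⁺=18.0490, hold=17.8383 ⇒ V=18.0490 exercise | (k=6,j=2): S=70.6791, (K−S)⁺=7.5209, hold=8.5904 ⇒ V=8.5904 continue | (k=6,j=3): S=83.0500, (K−S)⁺=0.0000, hold=2.2914 ⇒ V=2.2914 continue | (k=6,j=4): S=97.5861, (K−S)⁺=0.0000, hold=0.2005 ⇒ V=0.2005 continue | (k=6,j=5): S=114.6665, (K−S)⁺=0.0000, hold=0.0000 ⇒ V=0.0000 continue | (k=6,j=6): S=134.7364, (K−S)⁺=0.0000, hold=0.0000 ⇒ V=0.0000 continue  boundary S*=60.1510
step 5: (k=5,j=0): S=55.4905, (K−S)⁺=22.7095, hold=22.4988 ⇒ V=22.7095 exercise | (k=5,j=1): S=65.2029, (K−S)⁺=12.9971, hold=13.3160 ⇒ V=13.3160 continue | (k=5,j=2): S=76.6153, (K−S)⁺=1.5847, hold=5.4477 ⇒ V=5.4477 continue | (k=5,j=3): S=90.0251, (K−S)⁺=0.0000, hold=1.2497 ⇒ V=1.2497 continue | (k=5,j=4): S=105.7821, (K−S)⁺=0.0000, hold=0.1007 ⇒ V=0.1007 continue | (k=5,j=5): S=124.2970, (K−S)⁺=0.0000, hold=0.0000 ⇒ V=0.0000 continue  boundary S*=55.4905
step 4: (k=4,j=0): S=60.1510, (K−S)⁺=18.0490, hold=17.9962 ⇒ V=18.0490 exercise | (k=4,j=1): S=70.6791, (K−S)⁺=7.5209, hold=9.3834 ⇒ V=9.3834 continue | (k=4,j=2): S=83.0500, (K−S)⁺=0.0000, hold=3.3540 ⇒ V=3.3540 continue | (k=4,j=3): S=97.5861, (K−S)⁺=0.0000, hold=0.6773 ⇒ V=0.6773 continue | (k=4,j=4): S=114.6665, (K−S)⁺=0.0000, hold=0.0505 ⇒ V=0.0505 continue  boundary S*=60.1510
step 3: (k=3,j=0): S=65.2029, (K−S)⁺=12.9971, hold=13.7087 ⇒ V=13.7087 continue | (k=3,j=1): S=76.6153, (K−S)⁺=1.5847, hold=6.3720 ⇒ V=6.3720 continue | (k=3,j=2): S=90.0251, (K−S)⁺=0.0000, hold=2.0193 ⇒ V=2.0193 continue | (k=3,j=3): S=105.7821, (K−S)⁺=0.0000, hold=0.3651 ⇒ V=0.3651 continue  boundary S*=-
step 2: (k=2,j=0): S=70.6791, (K−S)⁺=7.5209, hold=10.0383 ⇒ V=10.0383 continue | (k=2,j=1): S=83.0500, (K−S)⁺=0.0000, hold=4.1992 ⇒ V=4.1992 continue | (k=2,j=2): S=97.5861, (K−S)⁺=0.0000, hold=1.1946 ⇒ V=1.1946 continue  boundary S*=-
step 1: (k=1,j=0): S=76.6153, (K−S)⁺=1.5847, hold=7.1195 ⇒ V=7.1195 continue | (k=1,j=1): S=90.0251, (K−S)⁺=0.0000, hold=2.6999 ⇒ V=2.6999 continue  boundary S*=-
step 0: (k=0,j=0): S=83.0500, (K−S)⁺=0.0000, hold=4.9115 ⇒ V=4.9115 continue  boundary S*=-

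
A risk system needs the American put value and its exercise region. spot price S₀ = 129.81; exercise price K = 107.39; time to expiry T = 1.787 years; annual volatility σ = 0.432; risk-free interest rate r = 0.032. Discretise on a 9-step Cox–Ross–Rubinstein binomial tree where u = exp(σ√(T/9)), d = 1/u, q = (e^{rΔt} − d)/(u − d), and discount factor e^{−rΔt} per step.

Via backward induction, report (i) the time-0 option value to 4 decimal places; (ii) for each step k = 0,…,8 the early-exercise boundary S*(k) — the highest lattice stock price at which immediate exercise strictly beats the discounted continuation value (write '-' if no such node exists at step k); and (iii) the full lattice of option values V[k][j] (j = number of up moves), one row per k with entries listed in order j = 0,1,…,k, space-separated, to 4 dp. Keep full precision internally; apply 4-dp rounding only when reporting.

price = 14.3307
boundary = - - - - 60.1044 49.5799 60.1044 72.8629 88.3298
tree:
14.3307
20.2258 7.8372
27.7673 11.9446 3.2836
36.9139 17.7676 5.5006 0.8130
47.2856 25.6486 9.0678 1.5281 0.0127
57.8101 35.6611 14.6376 2.8719 0.0241 0.0000
66.4917 47.2856 22.9574 5.3974 0.0457 0.0000 0.0000
73.6532 57.8101 34.5271 10.1430 0.0865 0.0000 0.0000 0.0000
79.5606 66.4917 47.2856 19.0602 0.1638 0.0000 0.0000 0.0000 0.0000
84.4336 73.6532 57.8101 34.5271 0.3102 0.0000 0.0000 0.0000 0.0000 0.0000

Δt=0.19856  u=1.21227  d=0.82490  q=0.46848  discount=0.99367
step 9 (expiry): payoffs max(K−S,0) = 84.4336 73.6532 57.8101 34.5271 0.3102 0.0000 0.0000 0.0000 0.0000 0.0000
step 8: (k=8,j=0): S=27.8294, (K−S)⁺=79.5606, hold=78.8804 ⇒ V=79.5606 exercise | (k=8,j=1): S=40.8983, (K−S)⁺=66.4917, hold=65.8116 ⇒ V=66.4917 exercise | (k=8,j=2): S=60.1044, (K−S)⁺=47.2856, hold=46.6055 ⇒ V=47.2856 exercise | (k=8,j=3): S=88.3298, (K−S)⁺=19.0602, hold=18.3801 ⇒ V=19.0602 exercise | (k=8,j=4): S=129.8100, (K−S)⁺=0.0000, hold=0.1638 ⇒ V=0.1638 continue | (k=8,j=5): S=190.7696, (K−S)⁺=0.0000, hold=0.0000 ⇒ V=0.0000 continue | (k=8,j=6): S=280.3563, (K−S)⁺=0.0000, hold=0.0000 ⇒ V=0.0000 continue | (k=8,j=7): S=412.0134, (K−S)⁺=0.0000, hold=0.0000 ⇒ V=0.0000 continue | (k=8,j=8): S=605.4977, (K−S)⁺=0.0000, hold=0.0000 ⇒ V=0.0000 continue  boundary S*=88.3298
step 7: (k=7,j=0): S=33.7368, (K−S)⁺=73.6532, hold=72.9730 ⇒ V=73.6532 exercise | (k=7,j=1): S=49.5799, (K−S)⁺=57.8101, hold=57.1300 ⇒ V=57.8101 exercise | (k=7,j=2): S=72.8629, (K−S)⁺=34.5271, hold=33.8469 ⇒ V=34.5271 exercise | (k=7,j=3): S=107.0798, (K−S)⁺=0.3102, hold=10.1430 ⇒ V=10.1430 continue | (k=7,j=4): S=157.3652, (K−S)⁺=0.0000, hold=0.0865 ⇒ V=0.0865 continue | (k=7,j=5): S=231.2649, (K−S)⁺=0.0000, hold=0.0000 ⇒ V=0.0000 continue | (k=7,j=6): S=339.8684, (K−S)⁺=0.0000, hold=0.0000 ⇒ V=0.0000 continue | (k=7,j=7): S=499.4729, (K−S)⁺=0.0000, hold=0.0000 ⇒ V=0.0000 continue  boundary S*=72.8629
step 6: (k=6,j=0): S=40.8983, (K−S)⁺=66.4917, hold=65.8116 ⇒ V=66.4917 exercise | (k=6,j=1): S=60.1044, (K−S)⁺=47.2856, hold=46.6055 ⇒ V=47.2856 exercise | (k=6,j=2): S=88.3298, (K−S)⁺=19.0602, hold=22.9574 ⇒ V=22.9574 continue | (k=6,j=3): S=129.8100, (K−S)⁺=0.0000, hold=5.3974 ⇒ V=5.3974 continue | (k=6,j=4): S=190.7696, (K−S)⁺=0.0000, hold=0.0457 ⇒ V=0.0457 continue | (k=6,j=5): S=280.3563, (K−S)⁺=0.0000, hold=0.0000 ⇒ V=0.0000 continue | (k=6,j=6): S=412.0134, (K−S)⁺=0.0000, hold=0.0000 ⇒ V=0.0000 continue  boundary S*=60.1044
step 5: (k=5,j=0): S=49.5799, (K−S)⁺=57.8101, hold=57.1300 ⇒ V=57.8101 exercise | (k=5,j=1): S=72.8629, (K−S)⁺=34.5271, hold=35.6611 ⇒ V=35.6611 continue | (k=5,j=2): S=107.0798, (K−S)⁺=0.3102, hold=14.6376 ⇒ V=14.6376 continue | (k=5,j=3): S=157.3652, (K−S)⁺=0.0000, hold=2.8719 ⇒ V=2.8719 continue | (k=5,j=4): S=231.2649, (K−S)⁺=0.0000, hold=0.0241 ⇒ V=0.0241 continue | (k=5,j=5): S=339.8684, (K−S)⁺=0.0000, hold=0.0000 ⇒ V=0.0000 continue  boundary S*=49.5799
step 4: (k=4,j=0): S=60.1044, (K−S)⁺=47.2856, hold=47.1334 ⇒ V=47.2856 exercise | (k=4,j=1): S=88.3298, (K−S)⁺=19.0602, hold=25.6486 ⇒ V=25.6486 continue | (k=4,j=2): S=129.8100, (K−S)⁺=0.0000, hold=9.0678 ⇒ V=9.0678 continue | (k=4,j=3): S=190.7696, (K−S)⁺=0.0000, hold=1.5281 ⇒ V=1.5281 continue | (k=4,j=4): S=280.3563, (K−S)⁺=0.0000, hold=0.0127 ⇒ V=0.0127 continue  boundary S*=60.1044
step 3: (k=3,j=0): S=72.8629, (K−S)⁺=34.5271, hold=36.9139 ⇒ V=36.9139 continue | (k=3,j=1): S=107.0798, (K−S)⁺=0.3102, hold=17.7676 ⇒ V=17.7676 continue | (k=3,j=2): S=157.3652, (K−S)⁺=0.0000, hold=5.5006 ⇒ V=5.5006 continue | (k=3,j=3): S=231.2649, (K−S)⁺=0.0000, hold=0.8130 ⇒ V=0.8130 continue  boundary S*=-
step 2: (k=2,j=0): S=88.3298, (K−S)⁺=19.0602, hold=27.7673 ⇒ V=27.7673 continue | (k=2,j=1): S=129.8100, (K−S)⁺=0.0000, hold=11.9446 ⇒ V=11.9446 continue | (k=2,j=2): S=190.7696, (K−S)⁺=0.0000, hold=3.2836 ⇒ V=3.2836 continue  boundary S*=-
step 1: (k=1,j=0): S=107.0798, (K−S)⁺=0.3102, hold=20.2258 ⇒ V=20.2258 continue | (k=1,j=1): S=157.3652, (K−S)⁺=0.0000, hold=7.8372 ⇒ V=7.8372 continue  boundary S*=-
step 0: (k=0,j=0): S=129.8100, (K−S)⁺=0.0000, hold=14.3307 ⇒ V=14.3307 continue  boundary S*=-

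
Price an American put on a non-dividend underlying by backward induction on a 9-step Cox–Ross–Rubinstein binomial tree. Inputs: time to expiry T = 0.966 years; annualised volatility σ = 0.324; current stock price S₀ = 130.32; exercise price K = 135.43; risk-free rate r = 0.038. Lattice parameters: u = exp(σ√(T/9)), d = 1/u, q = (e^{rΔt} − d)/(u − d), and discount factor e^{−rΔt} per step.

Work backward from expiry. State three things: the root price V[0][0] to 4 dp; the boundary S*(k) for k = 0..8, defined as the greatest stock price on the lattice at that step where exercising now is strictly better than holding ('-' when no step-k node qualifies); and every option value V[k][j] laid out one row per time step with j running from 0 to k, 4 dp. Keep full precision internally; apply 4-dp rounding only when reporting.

Δt=0.10733, u=1.11199, d=0.89929, q=0.49270, disc=e^(-rΔt)=0.99593
k=9 terminal: V=max(K-S,0) → 85.2980 73.4411 58.7798 40.6509 18.2343 0.0000 0.0000 0.0000 0.0000 0.0000
k=8: j=0 S=55.7461 intr=79.6839 cont=79.1326 V=79.6839[EX]; j=1 S=68.9309 intr=66.4991 cont=65.9479 V=66.4991[EX]; j=2 S=85.2340 intr=50.1960 cont=49.6447 V=50.1960[EX]; j=3 S=105.3931 intr=30.0369 cont=29.4857 V=30.0369[EX]; j=4 S=130.3200 intr=5.1100 cont=9.2126 V=9.2126[hold]; j=5 S=161.1425 intr=0.0000 cont=0.0000 V=0.0000[hold]; j=6 S=199.2550 intr=0.0000 cont=0.0000 V=0.0000[hold]; j=7 S=246.3816 intr=0.0000 cont=0.0000 V=0.0000[hold]; j=8 S=304.6544 intr=0.0000 cont=0.0000 V=0.0000[hold]  S*(8)=105.3931
k=7: j=0 S=61.9889 intr=73.4411 cont=72.8898 V=73.4411[EX]; j=1 S=76.6502 intr=58.7798 cont=58.2285 V=58.7798[EX]; j=2 S=94.7791 intr=40.6509 cont=40.0997 V=40.6509[EX]; j=3 S=117.1957 intr=18.2343 cont=19.6962 V=19.6962[hold]; j=4 S=144.9141 intr=0.0000 cont=4.6545 V=4.6545[hold]; j=5 S=179.1883 intr=0.0000 cont=0.0000 V=0.0000[hold]; j=6 S=221.5689 intr=0.0000 cont=0.0000 V=0.0000[hold]; j=7 S=273.9731 intr=0.0000 cont=0.0000 V=0.0000[hold]  S*(7)=94.7791
k=6: j=0 S=68.9309 intr=66.4991 cont=65.9479 V=66.4991[EX]; j=1 S=85.2340 intr=50.1960 cont=49.6447 V=50.1960[EX]; j=2 S=105.3931 intr=30.0369 cont=30.2030 V=30.2030[hold]; j=3 S=130.3200 intr=5.1100 cont=12.2351 V=12.2351[hold]; j=4 S=161.1425 intr=0.0000 cont=2.3516 V=2.3516[hold]; j=5 S=199.2550 intr=0.0000 cont=0.0000 V=0.0000[hold]; j=6 S=246.3816 intr=0.0000 cont=0.0000 V=0.0000[hold]  S*(6)=85.2340
k=5: j=0 S=76.6502 intr=58.7798 cont=58.2285 V=58.7798[EX]; j=1 S=94.7791 intr=40.6509 cont=40.1812 V=40.6509[EX]; j=2 S=117.1957 intr=18.2343 cont=21.2633 V=21.2633[hold]; j=3 S=144.9141 intr=0.0000 cont=7.3355 V=7.3355[hold]; j=4 S=179.1883 intr=0.0000 cont=1.1881 V=1.1881[hold]; j=5 S=221.5689 intr=0.0000 cont=0.0000 V=0.0000[hold]  S*(5)=94.7791
k=4: j=0 S=85.2340 intr=50.1960 cont=49.6447 V=50.1960[EX]; j=1 S=105.3931 intr=30.0369 cont=30.9720 V=30.9720[hold]; j=2 S=130.3200 intr=5.1100 cont=14.3424 V=14.3424[hold]; j=3 S=161.1425 intr=0.0000 cont=4.2891 V=4.2891[hold]; j=4 S=199.2550 intr=0.0000 cont=0.6003 V=0.6003[hold]  S*(4)=85.2340
k=3: j=0 S=94.7791 intr=40.6509 cont=40.5585 V=40.6509[EX]; j=1 S=117.1957 intr=18.2343 cont=22.6858 V=22.6858[hold]; j=2 S=144.9141 intr=0.0000 cont=9.3509 V=9.3509[hold]; j=3 S=179.1883 intr=0.0000 cont=2.4616 V=2.4616[hold]  S*(3)=94.7791
k=2: j=0 S=105.3931 intr=30.0369 cont=31.6700 V=31.6700[hold]; j=1 S=130.3200 intr=5.1100 cont=16.0501 V=16.0501[hold]; j=2 S=161.1425 intr=0.0000 cont=5.9322 V=5.9322[hold]  S*(2)=-
k=1: j=0 S=117.1957 intr=18.2343 cont=23.8764 V=23.8764[hold]; j=1 S=144.9141 intr=0.0000 cont=11.0199 V=11.0199[hold]  S*(1)=-
k=0: j=0 S=130.3200 intr=5.1100 cont=17.4706 V=17.4706[hold]  S*(0)=-

price = 17.4706
boundary = - - - 94.7791 85.2340 94.7791 85.2340 94.7791 105.3931
tree:
17.4706
23.8764 11.0199
31.6700 16.0501 5.9322
40.6509 22.6858 9.3509 2.4616
50.1960 30.9720 14.3424 4.2891 0.6003
58.7798 40.6509 21.2633 7.3355 1.1881 0.0000
66.4991 50.1960 30.2030 12.2351 2.3516 0.0000 0.0000
73.4411 58.7798 40.6509 19.6962 4.6545 0.0000 0.0000 0.0000
79.6839 66.4991 50.1960 30.0369 9.2126 0.0000 0.0000 0.0000 0.0000
85.2980 73.4411 58.7798 40.6509 18.2343 0.0000 0.0000 0.0000 0.0000 0.0000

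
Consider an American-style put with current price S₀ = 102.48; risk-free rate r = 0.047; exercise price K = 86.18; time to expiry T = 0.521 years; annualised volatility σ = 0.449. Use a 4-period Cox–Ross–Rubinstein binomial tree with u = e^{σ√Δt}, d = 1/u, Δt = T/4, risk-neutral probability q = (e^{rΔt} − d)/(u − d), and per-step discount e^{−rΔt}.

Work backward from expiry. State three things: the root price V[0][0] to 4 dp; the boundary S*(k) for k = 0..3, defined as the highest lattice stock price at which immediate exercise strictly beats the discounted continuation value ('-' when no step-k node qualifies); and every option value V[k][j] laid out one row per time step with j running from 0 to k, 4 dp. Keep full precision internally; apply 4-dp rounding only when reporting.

Δt=0.13025, u=1.17591, d=0.85040, q=0.47844, disc=e^(-rΔt)=0.99390
k=4 terminal: V=max(K-S,0) → 32.5833 12.0680 0.0000 0.0000 0.0000
k=3: j=0 S=63.0251 intr=23.1549 cont=22.6289 V=23.1549[EX]; j=1 S=87.1493 intr=0.0000 cont=6.2557 V=6.2557[hold]; j=2 S=120.5076 intr=0.0000 cont=0.0000 V=0.0000[hold]; j=3 S=166.6344 intr=0.0000 cont=0.0000 V=0.0000[hold]  S*(3)=63.0251
k=2: j=0 S=74.1120 intr=12.0680 cont=14.9777 V=14.9777[hold]; j=1 S=102.4800 intr=0.0000 cont=3.2428 V=3.2428[hold]; j=2 S=141.7064 intr=0.0000 cont=0.0000 V=0.0000[hold]  S*(2)=-
k=1: j=0 S=87.1493 intr=0.0000 cont=9.3061 V=9.3061[hold]; j=1 S=120.5076 intr=0.0000 cont=1.6810 V=1.6810[hold]  S*(1)=-
k=0: j=0 S=102.4800 intr=0.0000 cont=5.6234 V=5.6234[hold]  S*(0)=-

price = 5.6234
boundary = - - - 63.0251
tree:
5.6234
9.3061 1.6810
14.9777 3.2428 0.0000
23.1549 6.2557 0.0000 0.0000
32.5833 12.0680 0.0000 0.0000 0.0000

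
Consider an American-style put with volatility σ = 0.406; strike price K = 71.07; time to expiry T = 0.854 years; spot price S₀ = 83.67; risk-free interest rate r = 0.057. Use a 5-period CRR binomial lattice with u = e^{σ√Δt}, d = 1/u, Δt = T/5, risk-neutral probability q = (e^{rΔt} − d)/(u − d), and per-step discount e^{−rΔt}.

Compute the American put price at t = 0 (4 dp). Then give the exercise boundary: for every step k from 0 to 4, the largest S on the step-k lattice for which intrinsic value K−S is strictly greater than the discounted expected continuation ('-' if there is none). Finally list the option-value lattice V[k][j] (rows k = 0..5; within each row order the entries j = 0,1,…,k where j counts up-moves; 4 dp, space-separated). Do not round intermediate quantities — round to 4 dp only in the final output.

Δt=0.17080, u=1.18269, d=0.84553, q=0.48717, disc=e^(-rΔt)=0.99031
k=5 terminal: V=max(K-S,0) → 34.9111 20.4925 0.3245 0.0000 0.0000 0.0000
k=4: j=0 S=42.7648 intr=28.3052 cont=27.6167 V=28.3052[EX]; j=1 S=59.8175 intr=11.2525 cont=10.5640 V=11.2525[EX]; j=2 S=83.6700 intr=0.0000 cont=0.1648 V=0.1648[hold]; j=3 S=117.0339 intr=0.0000 cont=0.0000 V=0.0000[hold]; j=4 S=163.7018 intr=0.0000 cont=0.0000 V=0.0000[hold]  S*(4)=59.8175
k=3: j=0 S=50.5775 intr=20.4925 cont=19.8040 V=20.4925[EX]; j=1 S=70.7455 intr=0.3245 cont=5.7943 V=5.7943[hold]; j=2 S=98.9557 intr=0.0000 cont=0.0837 V=0.0837[hold]; j=3 S=138.4148 intr=0.0000 cont=0.0000 V=0.0000[hold]  S*(3)=50.5775
k=2: j=0 S=59.8175 intr=11.2525 cont=13.2029 V=13.2029[hold]; j=1 S=83.6700 intr=0.0000 cont=2.9831 V=2.9831[hold]; j=2 S=117.0339 intr=0.0000 cont=0.0425 V=0.0425[hold]  S*(2)=-
k=1: j=0 S=70.7455 intr=0.3245 cont=8.1445 V=8.1445[hold]; j=1 S=98.9557 intr=0.0000 cont=1.5355 V=1.5355[hold]  S*(1)=-
k=0: j=0 S=83.6700 intr=0.0000 cont=4.8771 V=4.8771[hold]  S*(0)=-

price = 4.8771
boundary = - - - 50.5775 59.8175
tree:
4.8771
8.1445 1.5355
13.2029 2.9831 0.0425
20.4925 5.7943 0.0837 0.0000
28.3052 11.2525 0.1648 0.0000 0.0000
34.9111 20.4925 0.3245 0.0000 0.0000 0.0000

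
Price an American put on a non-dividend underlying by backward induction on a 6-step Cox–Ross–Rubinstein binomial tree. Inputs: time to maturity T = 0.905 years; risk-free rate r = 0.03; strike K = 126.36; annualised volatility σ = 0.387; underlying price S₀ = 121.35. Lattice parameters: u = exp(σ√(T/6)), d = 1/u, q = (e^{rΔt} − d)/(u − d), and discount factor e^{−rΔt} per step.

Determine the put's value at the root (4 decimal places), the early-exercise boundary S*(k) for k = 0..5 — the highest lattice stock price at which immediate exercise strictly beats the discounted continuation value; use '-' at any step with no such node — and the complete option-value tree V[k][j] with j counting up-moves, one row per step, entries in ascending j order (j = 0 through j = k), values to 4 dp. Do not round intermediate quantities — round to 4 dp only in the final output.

Δt=0.15083  u=1.16218  d=0.86045  q=0.47753  discount=0.99549
step 6 (expiry): payoffs max(K−S,0) = 77.1116 59.8416 36.5157 5.0100 0.0000 0.0000 0.0000
step 5: (k=5,j=0): S=57.2357, (K−S)⁺=69.1243, hold=68.5538 ⇒ V=69.1243 exercise | (k=5,j=1): S=77.3065, (K−S)⁺=49.0535, hold=48.4830 ⇒ V=49.0535 exercise | (k=5,j=2): S=104.4156, (K−S)⁺=21.9444, hold=21.3740 ⇒ V=21.9444 exercise | (k=5,j=3): S=141.0309, (K−S)⁺=0.0000, hold=2.6058 ⇒ V=2.6058 continue | (k=5,j=4): S=190.4862, (K−S)⁺=0.0000, hold=0.0000 ⇒ V=0.0000 continue | (k=5,j=5): S=257.2839, (K−S)⁺=0.0000, hold=0.0000 ⇒ V=0.0000 continue  boundary S*=104.4156
step 4: (k=4,j=0): S=66.5184, (K−S)⁺=59.8416, hold=59.2712 ⇒ V=59.8416 exercise | (k=4,j=1): S=89.8443, (K−S)⁺=36.5157, hold=35.9452 ⇒ V=36.5157 exercise | (k=4,j=2): S=121.3500, (K−S)⁺=5.0100, hold=12.6523 ⇒ V=12.6523 continue | (k=4,j=3): S=163.9038, (K−S)⁺=0.0000, hold=1.3553 ⇒ V=1.3553 continue | (k=4,j=4): S=221.3798, (K−S)⁺=0.0000, hold=0.0000 ⇒ V=0.0000 continue  boundary S*=89.8443
step 3: (k=3,j=0): S=77.3065, (K−S)⁺=49.0535, hold=48.4830 ⇒ V=49.0535 exercise | (k=3,j=1): S=104.4156, (K−S)⁺=21.9444, hold=25.0069 ⇒ V=25.0069 continue | (k=3,j=2): S=141.0309, (K−S)⁺=0.0000, hold=7.2249 ⇒ V=7.2249 continue | (k=3,j=3): S=190.4862, (K−S)⁺=0.0000, hold=0.7049 ⇒ V=0.7049 continue  boundary S*=77.3065
step 2: (k=2,j=0): S=89.8443, (K−S)⁺=36.5157, hold=37.4010 ⇒ V=37.4010 continue | (k=2,j=1): S=121.3500, (K−S)⁺=5.0100, hold=16.4410 ⇒ V=16.4410 continue | (k=2,j=2): S=163.9038, (K−S)⁺=0.0000, hold=4.0929 ⇒ V=4.0929 continue  boundary S*=-
step 1: (k=1,j=0): S=104.4156, (K−S)⁺=21.9444, hold=27.2684 ⇒ V=27.2684 continue | (k=1,j=1): S=141.0309, (K−S)⁺=0.0000, hold=10.4968 ⇒ V=10.4968 continue  boundary S*=-
step 0: (k=0,j=0): S=121.3500, (K−S)⁺=5.0100, hold=19.1726 ⇒ V=19.1726 continue  boundary S*=-

price = 19.1726
boundary = - - - 77.3065 89.8443 104.4156
tree:
19.1726
27.2684 10.4968
37.4010 16.4410 4.0929
49.0535 25.0069 7.2249 0.7049
59.8416 36.5157 12.6523 1.3553 0.0000
69.1243 49.0535 21.9444 2.6058 0.0000 0.0000
77.1116 59.8416 36.5157 5.0100 0.0000 0.0000 0.0000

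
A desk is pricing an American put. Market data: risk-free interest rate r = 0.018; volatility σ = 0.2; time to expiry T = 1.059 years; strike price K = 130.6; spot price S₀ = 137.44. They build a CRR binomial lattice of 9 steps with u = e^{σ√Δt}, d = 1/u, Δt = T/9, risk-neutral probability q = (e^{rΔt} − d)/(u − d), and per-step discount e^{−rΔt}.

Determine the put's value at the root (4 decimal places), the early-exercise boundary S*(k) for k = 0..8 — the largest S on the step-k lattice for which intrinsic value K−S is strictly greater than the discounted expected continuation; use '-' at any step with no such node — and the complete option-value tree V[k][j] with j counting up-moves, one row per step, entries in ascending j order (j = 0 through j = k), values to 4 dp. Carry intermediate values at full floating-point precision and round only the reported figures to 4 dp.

Δt=0.11767  u=1.07101  d=0.93370  q=0.49830  discount=0.99788
step 9 (expiry): payoffs max(K−S,0) = 56.4759 45.5745 33.0698 18.7261 2.2729 0.0000 0.0000 0.0000 0.0000 0.0000
step 8: (k=8,j=0): S=79.3879, (K−S)⁺=51.2121, hold=50.9358 ⇒ V=51.2121 exercise | (k=8,j=1): S=91.0635, (K−S)⁺=39.5365, hold=39.2602 ⇒ V=39.5365 exercise | (k=8,j=2): S=104.4561, (K−S)⁺=26.1439, hold=25.8676 ⇒ V=26.1439 exercise | (k=8,j=3): S=119.8184, (K−S)⁺=10.7816, hold=10.5053 ⇒ V=10.7816 exercise | (k=8,j=4): S=137.4400, (K−S)⁺=0.0000, hold=1.1379 ⇒ V=1.1379 continue | (k=8,j=5): S=157.6532, (K−S)⁺=0.0000, hold=0.0000 ⇒ V=0.0000 continue | (k=8,j=6): S=180.8392, (K−S)⁺=0.0000, hold=0.0000 ⇒ V=0.0000 continue | (k=8,j=7): S=207.4351, (K−S)⁺=0.0000, hold=0.0000 ⇒ V=0.0000 continue | (k=8,j=8): S=237.9424, (K−S)⁺=0.0000, hold=0.0000 ⇒ V=0.0000 continue  boundary S*=119.8184
step 7: (k=7,j=0): S=85.0255, (K−S)⁺=45.5745, hold=45.2982 ⇒ V=45.5745 exercise | (k=7,j=1): S=97.5302, (K−S)⁺=33.0698, hold=32.7935 ⇒ V=33.0698 exercise | (k=7,j=2): S=111.8739, (K−S)⁺=18.7261, hold=18.4498 ⇒ V=18.7261 exercise | (k=7,j=3): S=128.3271, (K−S)⁺=2.2729, hold=5.9636 ⇒ V=5.9636 continue | (k=7,j=4): S=147.2001, (K−S)⁺=0.0000, hold=0.5697 ⇒ V=0.5697 continue | (k=7,j=5): S=168.8487, (K−S)⁺=0.0000, hold=0.0000 ⇒ V=0.0000 continue | (k=7,j=6): S=193.6811, (K−S)⁺=0.0000, hold=0.0000 ⇒ V=0.0000 continue | (k=7,j=7): S=222.1657, (K−S)⁺=0.0000, hold=0.0000 ⇒ V=0.0000 continue  boundary S*=111.8739
step 6: (k=6,j=0): S=91.0635, (K−S)⁺=39.5365, hold=39.2602 ⇒ V=39.5365 exercise | (k=6,j=1): S=104.4561, (K−S)⁺=26.1439, hold=25.8676 ⇒ V=26.1439 exercise | (k=6,j=2): S=119.8184, (K−S)⁺=10.7816, hold=12.3404 ⇒ V=12.3404 continue | (k=6,j=3): S=137.4400, (K−S)⁺=0.0000, hold=3.2689 ⇒ V=3.2689 continue | (k=6,j=4): S=157.6532, (K−S)⁺=0.0000, hold=0.2852 ⇒ V=0.2852 continue | (k=6,j=5): S=180.8392, (K−S)⁺=0.0000, hold=0.0000 ⇒ V=0.0000 continue | (k=6,j=6): S=207.4351, (K−S)⁺=0.0000, hold=0.0000 ⇒ V=0.0000 continue  boundary S*=104.4561
step 5: (k=5,j=0): S=97.5302, (K−S)⁺=33.0698, hold=32.7935 ⇒ V=33.0698 exercise | (k=5,j=1): S=111.8739, (K−S)⁺=18.7261, hold=19.2249 ⇒ V=19.2249 continue | (k=5,j=2): S=128.3271, (K−S)⁺=2.2729, hold=7.8036 ⇒ V=7.8036 continue | (k=5,j=3): S=147.2001, (K−S)⁺=0.0000, hold=1.7784 ⇒ V=1.7784 continue | (k=5,j=4): S=168.8487, (K−S)⁺=0.0000, hold=0.1428 ⇒ V=0.1428 continue | (k=5,j=5): S=193.6811, (K−S)⁺=0.0000, hold=0.0000 ⇒ V=0.0000 continue  boundary S*=97.5302
step 4: (k=4,j=0): S=104.4561, (K−S)⁺=26.1439, hold=26.1156 ⇒ V=26.1439 exercise | (k=4,j=1): S=119.8184, (K−S)⁺=10.7816, hold=13.5051 ⇒ V=13.5051 continue | (k=4,j=2): S=137.4400, (K−S)⁺=0.0000, hold=4.7911 ⇒ V=4.7911 continue | (k=4,j=3): S=157.6532, (K−S)⁺=0.0000, hold=0.9613 ⇒ V=0.9613 continue | (k=4,j=4): S=180.8392, (K−S)⁺=0.0000, hold=0.0715 ⇒ V=0.0715 continue  boundary S*=104.4561
step 3: (k=3,j=0): S=111.8739, (K−S)⁺=18.7261, hold=19.8040 ⇒ V=19.8040 continue | (k=3,j=1): S=128.3271, (K−S)⁺=2.2729, hold=9.1435 ⇒ V=9.1435 continue | (k=3,j=2): S=147.2001, (K−S)⁺=0.0000, hold=2.8766 ⇒ V=2.8766 continue | (k=3,j=3): S=168.8487, (K−S)⁺=0.0000, hold=0.5168 ⇒ V=0.5168 continue  boundary S*=-
step 2: (k=2,j=0): S=119.8184, (K−S)⁺=10.7816, hold=14.4613 ⇒ V=14.4613 continue | (k=2,j=1): S=137.4400, (K−S)⁺=0.0000, hold=6.0080 ⇒ V=6.0080 continue | (k=2,j=2): S=157.6532, (K−S)⁺=0.0000, hold=1.6972 ⇒ V=1.6972 continue  boundary S*=-
step 1: (k=1,j=0): S=128.3271, (K−S)⁺=2.2729, hold=10.2274 ⇒ V=10.2274 continue | (k=1,j=1): S=147.2001, (K−S)⁺=0.0000, hold=3.8518 ⇒ V=3.8518 continue  boundary S*=-
step 0: (k=0,j=0): S=137.4400, (K−S)⁺=0.0000, hold=7.0355 ⇒ V=7.0355 continue  boundary S*=-

price = 7.0355
boundary = - - - - 104.4561 97.5302 104.4561 111.8739 119.8184
tree:
7.0355
10.2274 3.8518
14.4613 6.0080 1.6972
19.8040 9.1435 2.8766 0.5168
26.1439 13.5051 4.7911 0.9613 0.0715
33.0698 19.2249 7.8036 1.7784 0.1428 0.0000
39.5365 26.1439 12.3404 3.2689 0.2852 0.0000 0.0000
45.5745 33.0698 18.7261 5.9636 0.5697 0.0000 0.0000 0.0000
51.2121 39.5365 26.1439 10.7816 1.1379 0.0000 0.0000 0.0000 0.0000
56.4759 45.5745 33.0698 18.7261 2.2729 0.0000 0.0000 0.0000 0.0000 0.0000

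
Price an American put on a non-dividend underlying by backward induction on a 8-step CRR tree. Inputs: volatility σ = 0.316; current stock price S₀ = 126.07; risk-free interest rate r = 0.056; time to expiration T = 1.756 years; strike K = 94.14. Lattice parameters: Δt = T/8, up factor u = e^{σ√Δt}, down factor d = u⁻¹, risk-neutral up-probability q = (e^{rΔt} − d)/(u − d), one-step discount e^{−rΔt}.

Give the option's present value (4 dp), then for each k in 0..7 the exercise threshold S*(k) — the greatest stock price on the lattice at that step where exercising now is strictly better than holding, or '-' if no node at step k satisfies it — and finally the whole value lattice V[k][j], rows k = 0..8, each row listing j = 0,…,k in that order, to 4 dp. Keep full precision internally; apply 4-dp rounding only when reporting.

Δt=0.21950, u=1.15957, d=0.86239, q=0.50467, disc=e^(-rΔt)=0.98778
k=8 terminal: V=max(K-S,0) → 55.5710 42.2801 24.4091 0.3798 0.0000 0.0000 0.0000 0.0000 0.0000
k=7: j=0 S=44.7234 intr=49.4166 cont=48.2665 V=49.4166[EX]; j=1 S=60.1351 intr=34.0049 cont=32.8548 V=34.0049[EX]; j=2 S=80.8578 intr=13.2822 cont=12.1322 V=13.2822[EX]; j=3 S=108.7214 intr=0.0000 cont=0.1858 V=0.1858[hold]; j=4 S=146.1869 intr=0.0000 cont=0.0000 V=0.0000[hold]; j=5 S=196.5630 intr=0.0000 cont=0.0000 V=0.0000[hold]; j=6 S=264.2988 intr=0.0000 cont=0.0000 V=0.0000[hold]; j=7 S=355.3764 intr=0.0000 cont=0.0000 V=0.0000[hold]  S*(7)=80.8578
k=6: j=0 S=51.8599 intr=42.2801 cont=41.1300 V=42.2801[EX]; j=1 S=69.7309 intr=24.4091 cont=23.2591 V=24.4091[EX]; j=2 S=93.7602 intr=0.3798 cont=6.5913 V=6.5913[hold]; j=3 S=126.0700 intr=0.0000 cont=0.0909 V=0.0909[hold]; j=4 S=169.5138 intr=0.0000 cont=0.0000 V=0.0000[hold]; j=5 S=227.9284 intr=0.0000 cont=0.0000 V=0.0000[hold]; j=6 S=306.4728 intr=0.0000 cont=0.0000 V=0.0000[hold]  S*(6)=69.7309
k=5: j=0 S=60.1351 intr=34.0049 cont=32.8548 V=34.0049[EX]; j=1 S=80.8578 intr=13.2822 cont=15.2286 V=15.2286[hold]; j=2 S=108.7214 intr=0.0000 cont=3.2703 V=3.2703[hold]; j=3 S=146.1869 intr=0.0000 cont=0.0445 V=0.0445[hold]; j=4 S=196.5630 intr=0.0000 cont=0.0000 V=0.0000[hold]; j=5 S=264.2988 intr=0.0000 cont=0.0000 V=0.0000[hold]  S*(5)=60.1351
k=4: j=0 S=69.7309 intr=24.4091 cont=24.2294 V=24.4091[EX]; j=1 S=93.7602 intr=0.3798 cont=9.0813 V=9.0813[hold]; j=2 S=126.0700 intr=0.0000 cont=1.6223 V=1.6223[hold]; j=3 S=169.5138 intr=0.0000 cont=0.0218 V=0.0218[hold]; j=4 S=227.9284 intr=0.0000 cont=0.0000 V=0.0000[hold]  S*(4)=69.7309
k=3: j=0 S=80.8578 intr=13.2822 cont=16.4699 V=16.4699[hold]; j=1 S=108.7214 intr=0.0000 cont=5.2520 V=5.2520[hold]; j=2 S=146.1869 intr=0.0000 cont=0.8046 V=0.8046[hold]; j=3 S=196.5630 intr=0.0000 cont=0.0107 V=0.0107[hold]  S*(3)=-
k=2: j=0 S=93.7602 intr=0.3798 cont=10.6765 V=10.6765[hold]; j=1 S=126.0700 intr=0.0000 cont=2.9708 V=2.9708[hold]; j=2 S=169.5138 intr=0.0000 cont=0.3990 V=0.3990[hold]  S*(2)=-
k=1: j=0 S=108.7214 intr=0.0000 cont=6.7047 V=6.7047[hold]; j=1 S=146.1869 intr=0.0000 cont=1.6524 V=1.6524[hold]  S*(1)=-
k=0: j=0 S=126.0700 intr=0.0000 cont=4.1042 V=4.1042[hold]  S*(0)=-

price = 4.1042
boundary = - - - - 69.7309 60.1351 69.7309 80.8578
tree:
4.1042
6.7047 1.6524
10.6765 2.9708 0.3990
16.4699 5.2520 0.8046 0.0107
24.4091 9.0813 1.6223 0.0218 0.0000
34.0049 15.2286 3.2703 0.0445 0.0000 0.0000
42.2801 24.4091 6.5913 0.0909 0.0000 0.0000 0.0000
49.4166 34.0049 13.2822 0.1858 0.0000 0.0000 0.0000 0.0000
55.5710 42.2801 24.4091 0.3798 0.0000 0.0000 0.0000 0.0000 0.0000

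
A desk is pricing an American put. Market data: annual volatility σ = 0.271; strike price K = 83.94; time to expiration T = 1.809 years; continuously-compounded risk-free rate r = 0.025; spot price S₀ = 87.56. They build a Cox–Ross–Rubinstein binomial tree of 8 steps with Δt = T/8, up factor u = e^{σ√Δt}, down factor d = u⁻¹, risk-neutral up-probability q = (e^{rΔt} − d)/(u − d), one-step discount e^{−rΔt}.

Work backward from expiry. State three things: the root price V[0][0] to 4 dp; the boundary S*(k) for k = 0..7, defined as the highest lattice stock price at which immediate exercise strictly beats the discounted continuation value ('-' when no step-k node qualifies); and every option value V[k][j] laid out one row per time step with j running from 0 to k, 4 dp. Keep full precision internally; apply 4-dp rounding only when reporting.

Δt=0.22612, u=1.13754, d=0.87909, q=0.48976, disc=e^(-rΔt)=0.99436
k=8 terminal: V=max(K-S,0) → 52.7099 43.5283 31.6474 16.2736 0.0000 0.0000 0.0000 0.0000 0.0000
k=7: j=0 S=35.5255 intr=48.4145 cont=47.9413 V=48.4145[EX]; j=1 S=45.9699 intr=37.9701 cont=37.4969 V=37.9701[EX]; j=2 S=59.4848 intr=24.4552 cont=23.9820 V=24.4552[EX]; j=3 S=76.9732 intr=6.9668 cont=8.2566 V=8.2566[hold]; j=4 S=99.6030 intr=0.0000 cont=0.0000 V=0.0000[hold]; j=5 S=128.8858 intr=0.0000 cont=0.0000 V=0.0000[hold]; j=6 S=166.7777 intr=0.0000 cont=0.0000 V=0.0000[hold]; j=7 S=215.8097 intr=0.0000 cont=0.0000 V=0.0000[hold]  S*(7)=59.4848
k=6: j=0 S=40.4117 intr=43.5283 cont=43.0551 V=43.5283[EX]; j=1 S=52.2926 intr=31.6474 cont=31.1743 V=31.6474[EX]; j=2 S=67.6664 intr=16.2736 cont=16.4286 V=16.4286[hold]; j=3 S=87.5600 intr=0.0000 cont=4.1891 V=4.1891[hold]; j=4 S=113.3023 intr=0.0000 cont=0.0000 V=0.0000[hold]; j=5 S=146.6127 intr=0.0000 cont=0.0000 V=0.0000[hold]; j=6 S=189.7163 intr=0.0000 cont=0.0000 V=0.0000[hold]  S*(6)=52.2926
k=5: j=0 S=45.9699 intr=37.9701 cont=37.4969 V=37.9701[EX]; j=1 S=59.4848 intr=24.4552 cont=24.0574 V=24.4552[EX]; j=2 S=76.9732 intr=6.9668 cont=10.3753 V=10.3753[hold]; j=3 S=99.6030 intr=0.0000 cont=2.1254 V=2.1254[hold]; j=4 S=128.8858 intr=0.0000 cont=0.0000 V=0.0000[hold]; j=5 S=166.7777 intr=0.0000 cont=0.0000 V=0.0000[hold]  S*(5)=59.4848
k=4: j=0 S=52.2926 intr=31.6474 cont=31.1743 V=31.6474[EX]; j=1 S=67.6664 intr=16.2736 cont=17.4604 V=17.4604[hold]; j=2 S=87.5600 intr=0.0000 cont=6.2991 V=6.2991[hold]; j=3 S=113.3023 intr=0.0000 cont=1.0783 V=1.0783[hold]; j=4 S=146.6127 intr=0.0000 cont=0.0000 V=0.0000[hold]  S*(4)=52.2926
k=3: j=0 S=59.4848 intr=24.4552 cont=24.5599 V=24.5599[hold]; j=1 S=76.9732 intr=6.9668 cont=11.9264 V=11.9264[hold]; j=2 S=99.6030 intr=0.0000 cont=3.7211 V=3.7211[hold]; j=3 S=128.8858 intr=0.0000 cont=0.5471 V=0.5471[hold]  S*(3)=-
k=2: j=0 S=67.6664 intr=16.2736 cont=18.2689 V=18.2689[hold]; j=1 S=87.5600 intr=0.0000 cont=7.8631 V=7.8631[hold]; j=2 S=113.3023 intr=0.0000 cont=2.1544 V=2.1544[hold]  S*(2)=-
k=1: j=0 S=76.9732 intr=6.9668 cont=13.0983 V=13.0983[hold]; j=1 S=99.6030 intr=0.0000 cont=5.0386 V=5.0386[hold]  S*(1)=-
k=0: j=0 S=87.5600 intr=0.0000 cont=9.0994 V=9.0994[hold]  S*(0)=-

price = 9.0994
boundary = - - - - 52.2926 59.4848 52.2926 59.4848
tree:
9.0994
13.0983 5.0386
18.2689 7.8631 2.1544
24.5599 11.9264 3.7211 0.5471
31.6474 17.4604 6.2991 1.0783 0.0000
37.9701 24.4552 10.3753 2.1254 0.0000 0.0000
43.5283 31.6474 16.4286 4.1891 0.0000 0.0000 0.0000
48.4145 37.9701 24.4552 8.2566 0.0000 0.0000 0.0000 0.0000
52.7099 43.5283 31.6474 16.2736 0.0000 0.0000 0.0000 0.0000 0.0000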